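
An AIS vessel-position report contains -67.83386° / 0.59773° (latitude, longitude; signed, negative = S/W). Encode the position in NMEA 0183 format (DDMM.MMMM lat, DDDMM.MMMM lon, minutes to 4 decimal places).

Latitude is negative → S; |value| = 67.833860
Latitude: minutes = (67.833860 − 67) × 60 = 50.031600
Longitude: minutes = (0.597730 − 0) × 60 = 35.863800

6750.0316,S / 00035.8638,E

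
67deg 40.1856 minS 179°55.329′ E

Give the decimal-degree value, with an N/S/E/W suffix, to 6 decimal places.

Latitude: 40.1856′ = 0.669760°; total 67.6697600
λ: 179 + 55.329/60 = 179.9221500

67.669760° S, 179.922150° E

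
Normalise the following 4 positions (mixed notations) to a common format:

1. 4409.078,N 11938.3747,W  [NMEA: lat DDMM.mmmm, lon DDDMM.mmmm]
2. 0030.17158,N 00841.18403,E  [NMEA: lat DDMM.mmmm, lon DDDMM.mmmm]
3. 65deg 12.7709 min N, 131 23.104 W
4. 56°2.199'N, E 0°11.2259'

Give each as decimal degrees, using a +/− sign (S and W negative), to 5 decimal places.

Point 1:
  Lat: degrees = first 2 digits = 44, minutes = 9.078; 44 + 9.078/60 = 44.151300
  N ⇒ keep positive
  λ: degrees = first 3 digits = 119, minutes = 38.3747; 119 + 38.3747/60 = 119.639578
  hemisphere W, so the sign is −
Point 2:
  φ: degrees = first 2 digits = 0, minutes = 30.17158; 0 + 30.17158/60 = 0.502860
  N → positive
  Longitude: split at 3 digits → 008° and 41.18403′; 8 + 41.18403/60 = 8.686401
  E ⇒ keep positive
Point 3:
  Lat: 65 + 12.7709/60 = 65.212848
  N → positive
  Lon: 131 + 23.104/60 = 131.385067
  W → negative
Point 4:
  φ: 56 + 2.199/60 = 56.036650
  N → positive
  λ: 0 + 11.2259/60 = 0.187098
  E → positive

1. 44.15130, -119.63958
2. 0.50286, 8.68640
3. 65.21285, -131.38507
4. 56.03665, 0.18710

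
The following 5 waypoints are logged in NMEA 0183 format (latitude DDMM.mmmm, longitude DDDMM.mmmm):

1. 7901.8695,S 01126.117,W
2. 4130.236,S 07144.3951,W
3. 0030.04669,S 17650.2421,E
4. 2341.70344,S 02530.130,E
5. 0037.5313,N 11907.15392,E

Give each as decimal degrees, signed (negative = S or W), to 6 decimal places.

Point 1:
  φ: degrees = first 2 digits = 79, minutes = 1.8695; 79 + 1.8695/60 = 79.0311583
  S ⇒ negate
  Longitude: degrees = first 3 digits = 11, minutes = 26.117; 11 + 26.117/60 = 11.4352833
  hemisphere W, so the sign is −
Point 2:
  Lat: degrees = first 2 digits = 41, minutes = 30.236; 41 + 30.236/60 = 41.5039333
  S → negative
  λ: split at 3 digits → 071° and 44.3951′; 71 + 44.3951/60 = 71.7399183
  W ⇒ negate
Point 3:
  Latitude: degrees = first 2 digits = 0, minutes = 30.04669; 0 + 30.04669/60 = 0.5007782
  S → negative
  Longitude: degrees = first 3 digits = 176, minutes = 50.2421; 176 + 50.2421/60 = 176.8373683
  E ⇒ keep positive
Point 4:
  Latitude: split at 2 digits → 23° and 41.70344′; 23 + 41.70344/60 = 23.6950573
  S ⇒ negate
  λ: split at 3 digits → 025° and 30.13′; 25 + 30.13/60 = 25.5021667
  E ⇒ keep positive
Point 5:
  Lat: degrees = first 2 digits = 0, minutes = 37.5313; 0 + 37.5313/60 = 0.6255217
  N → positive
  λ: split at 3 digits → 119° and 7.15392′; 119 + 7.15392/60 = 119.1192320
  E → positive

1. -79.031158, -11.435283
2. -41.503933, -71.739918
3. -0.500778, 176.837368
4. -23.695057, 25.502167
5. 0.625522, 119.119232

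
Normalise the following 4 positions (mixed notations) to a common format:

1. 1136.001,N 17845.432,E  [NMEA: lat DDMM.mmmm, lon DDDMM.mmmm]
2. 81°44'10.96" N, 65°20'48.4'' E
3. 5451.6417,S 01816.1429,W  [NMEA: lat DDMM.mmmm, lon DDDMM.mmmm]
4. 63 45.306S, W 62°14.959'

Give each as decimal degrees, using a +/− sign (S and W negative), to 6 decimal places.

Point 1:
  φ: split at 2 digits → 11° and 36.001′; 11 + 36.001/60 = 11.6000167
  N ⇒ keep positive
  λ: split at 3 digits → 178° and 45.432′; 178 + 45.432/60 = 178.7572000
  E ⇒ keep positive
Point 2:
  φ: 81° + 44/60 + 10.96/3600 = 81 + 0.733333 + 0.003044 = 81.7363778
  N ⇒ keep positive
  Longitude: 65 + 20/60 + 48.4/3600 = 65.3467778
  E ⇒ keep positive
Point 3:
  φ: degrees = first 2 digits = 54, minutes = 51.6417; 54 + 51.6417/60 = 54.8606950
  hemisphere S, so the sign is −
  Lon: split at 3 digits → 018° and 16.1429′; 18 + 16.1429/60 = 18.2690483
  W ⇒ negate
Point 4:
  φ: 45.306′ = 0.755100°; total 63.7551000
  S ⇒ negate
  Longitude: 62 + 14.959/60 = 62.2493167
  W → negative

1. 11.600017, 178.757200
2. 81.736378, 65.346778
3. -54.860695, -18.269048
4. -63.755100, -62.249317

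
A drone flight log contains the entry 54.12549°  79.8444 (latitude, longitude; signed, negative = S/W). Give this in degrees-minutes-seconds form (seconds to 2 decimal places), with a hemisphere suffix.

φ: 0.125490° → 7.52940′; 0.52940 × 60 = 31.7640″
Longitude: 0.844400 × 60 = 50.66400′ → 50′, remainder × 60 = 39.8400″

54°07′31.76″ N, 79°50′39.84″ E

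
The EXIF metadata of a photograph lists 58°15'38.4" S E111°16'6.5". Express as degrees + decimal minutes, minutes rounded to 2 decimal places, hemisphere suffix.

58° 15.64′ S, 111° 16.11′ E

Latitude: seconds/60 = 0.64000; minutes = 15 + 0.64000 = 15.6400
Longitude: 16 + 6.5/60 = 16.1083′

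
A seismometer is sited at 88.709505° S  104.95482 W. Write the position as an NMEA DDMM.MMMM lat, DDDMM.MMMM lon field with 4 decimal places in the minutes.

Latitude: fractional part 0.709505 → 42.570300 minutes
λ: 104° + 0.954820 × 60 = 104° 57.289200′

8842.5703,S / 10457.2892,W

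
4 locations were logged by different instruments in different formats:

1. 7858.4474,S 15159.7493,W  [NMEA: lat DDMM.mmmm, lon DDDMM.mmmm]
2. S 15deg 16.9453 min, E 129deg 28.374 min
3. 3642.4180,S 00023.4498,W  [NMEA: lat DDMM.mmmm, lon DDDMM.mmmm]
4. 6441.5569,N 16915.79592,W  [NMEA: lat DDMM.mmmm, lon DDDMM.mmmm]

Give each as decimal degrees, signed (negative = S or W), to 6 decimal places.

Point 1:
  Latitude: split at 2 digits → 78° and 58.4474′; 78 + 58.4474/60 = 78.9741233
  S ⇒ negate
  λ: degrees = first 3 digits = 151, minutes = 59.7493; 151 + 59.7493/60 = 151.9958217
  W ⇒ negate
Point 2:
  Lat: 16.9453′ = 0.282422°; total 15.2824217
  S → negative
  λ: 129 + 28.374/60 = 129.4729000
  E → positive
Point 3:
  φ: split at 2 digits → 36° and 42.418′; 36 + 42.418/60 = 36.7069667
  S ⇒ negate
  Longitude: split at 3 digits → 000° and 23.4498′; 0 + 23.4498/60 = 0.3908300
  hemisphere W, so the sign is −
Point 4:
  Lat: split at 2 digits → 64° and 41.5569′; 64 + 41.5569/60 = 64.6926150
  N ⇒ keep positive
  Lon: split at 3 digits → 169° and 15.79592′; 169 + 15.79592/60 = 169.2632653
  W ⇒ negate

1. -78.974123, -151.995822
2. -15.282422, 129.472900
3. -36.706967, -0.390830
4. 64.692615, -169.263265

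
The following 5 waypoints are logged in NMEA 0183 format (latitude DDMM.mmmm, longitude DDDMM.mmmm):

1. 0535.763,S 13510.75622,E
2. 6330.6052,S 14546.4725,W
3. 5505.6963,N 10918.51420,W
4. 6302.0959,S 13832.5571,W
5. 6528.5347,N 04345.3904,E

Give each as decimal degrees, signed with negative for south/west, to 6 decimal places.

1. -5.596050, 135.179270
2. -63.510087, -145.774542
3. 55.094938, -109.308570
4. -63.034932, -138.542618
5. 65.475578, 43.756507

Point 1:
  Latitude: degrees = first 2 digits = 5, minutes = 35.763; 5 + 35.763/60 = 5.5960500
  S ⇒ negate
  λ: degrees = first 3 digits = 135, minutes = 10.75622; 135 + 10.75622/60 = 135.1792703
  E ⇒ keep positive
Point 2:
  Latitude: degrees = first 2 digits = 63, minutes = 30.6052; 63 + 30.6052/60 = 63.5100867
  hemisphere S, so the sign is −
  Lon: split at 3 digits → 145° and 46.4725′; 145 + 46.4725/60 = 145.7745417
  hemisphere W, so the sign is −
Point 3:
  Lat: split at 2 digits → 55° and 5.6963′; 55 + 5.6963/60 = 55.0949383
  N ⇒ keep positive
  λ: split at 3 digits → 109° and 18.5142′; 109 + 18.5142/60 = 109.3085700
  W ⇒ negate
Point 4:
  φ: split at 2 digits → 63° and 2.0959′; 63 + 2.0959/60 = 63.0349317
  S ⇒ negate
  Longitude: degrees = first 3 digits = 138, minutes = 32.5571; 138 + 32.5571/60 = 138.5426183
  hemisphere W, so the sign is −
Point 5:
  Lat: degrees = first 2 digits = 65, minutes = 28.5347; 65 + 28.5347/60 = 65.4755783
  N ⇒ keep positive
  λ: split at 3 digits → 043° and 45.3904′; 43 + 45.3904/60 = 43.7565067
  E → positive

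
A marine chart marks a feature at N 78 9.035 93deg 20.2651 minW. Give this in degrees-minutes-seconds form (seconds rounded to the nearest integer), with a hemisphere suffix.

78°09′2″ N, 93°20′16″ W

Latitude: 9.03500′ → 9′ and 0.03500 × 60 = 2.10″
Lon: fractional minutes 0.26510 × 60 = 15.91″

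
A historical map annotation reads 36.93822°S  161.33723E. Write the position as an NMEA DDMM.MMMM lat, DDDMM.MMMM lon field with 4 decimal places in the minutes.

φ: minutes = (36.938220 − 36) × 60 = 56.293200
Longitude: minutes = (161.337230 − 161) × 60 = 20.233800

3656.2932,S / 16120.2338,E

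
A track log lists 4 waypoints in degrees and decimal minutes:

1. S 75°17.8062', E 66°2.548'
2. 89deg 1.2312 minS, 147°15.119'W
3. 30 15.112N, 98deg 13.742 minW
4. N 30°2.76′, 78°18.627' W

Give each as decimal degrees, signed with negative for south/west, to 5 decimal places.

Point 1:
  φ: 75 + 17.8062/60 = 75.296770
  S ⇒ negate
  Lon: 66 + 2.548/60 = 66.042467
  E ⇒ keep positive
Point 2:
  φ: 1.2312′ = 0.020520°; total 89.020520
  hemisphere S, so the sign is −
  Lon: 147 + 15.119/60 = 147.251983
  hemisphere W, so the sign is −
Point 3:
  φ: 15.112′ = 0.251867°; total 30.251867
  N ⇒ keep positive
  Longitude: 13.742′ = 0.229033°; total 98.229033
  W ⇒ negate
Point 4:
  Latitude: 30 + 2.76/60 = 30.046000
  N ⇒ keep positive
  λ: 78 + 18.627/60 = 78.310450
  W → negative

1. -75.29677, 66.04247
2. -89.02052, -147.25198
3. 30.25187, -98.22903
4. 30.04600, -78.31045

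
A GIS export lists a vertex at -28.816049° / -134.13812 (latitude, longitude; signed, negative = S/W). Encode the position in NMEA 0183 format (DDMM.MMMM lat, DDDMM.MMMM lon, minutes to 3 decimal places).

2848.963,S / 13408.287,W

Latitude is negative → S; |value| = 28.816049
Lat: fractional part 0.816049 → 48.96294 minutes
Longitude is negative → W; |value| = 134.138120
Lon: 134° + 0.138120 × 60 = 134° 8.28720′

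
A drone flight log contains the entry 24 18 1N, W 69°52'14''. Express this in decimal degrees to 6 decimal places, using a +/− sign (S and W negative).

24.300278, -69.870556

φ: 18′ + 1″ = 18.01667′; 24 + 18.01667/60 = 24.3002778
N → positive
Lon: 52′ + 14″ = 52.23333′; 69 + 52.23333/60 = 69.8705556
W → negative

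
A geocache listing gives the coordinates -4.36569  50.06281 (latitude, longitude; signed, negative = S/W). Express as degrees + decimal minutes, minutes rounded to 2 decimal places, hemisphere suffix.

Latitude is negative → S; |value| = 4.365690
Lat: fractional part 0.365690 → 21.9414 minutes
Longitude: fractional part 0.062810 → 3.7686 minutes

4° 21.94′ S, 50° 3.77′ E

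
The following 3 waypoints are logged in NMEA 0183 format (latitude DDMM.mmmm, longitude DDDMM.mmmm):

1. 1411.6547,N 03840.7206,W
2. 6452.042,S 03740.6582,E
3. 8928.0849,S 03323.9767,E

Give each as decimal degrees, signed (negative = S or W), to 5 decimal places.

Point 1:
  Latitude: split at 2 digits → 14° and 11.6547′; 14 + 11.6547/60 = 14.194245
  N ⇒ keep positive
  λ: split at 3 digits → 038° and 40.7206′; 38 + 40.7206/60 = 38.678677
  hemisphere W, so the sign is −
Point 2:
  φ: degrees = first 2 digits = 64, minutes = 52.042; 64 + 52.042/60 = 64.867367
  S ⇒ negate
  Longitude: degrees = first 3 digits = 37, minutes = 40.6582; 37 + 40.6582/60 = 37.677637
  E ⇒ keep positive
Point 3:
  Lat: degrees = first 2 digits = 89, minutes = 28.0849; 89 + 28.0849/60 = 89.468082
  hemisphere S, so the sign is −
  Lon: split at 3 digits → 033° and 23.9767′; 33 + 23.9767/60 = 33.399612
  E → positive

1. 14.19425, -38.67868
2. -64.86737, 37.67764
3. -89.46808, 33.39961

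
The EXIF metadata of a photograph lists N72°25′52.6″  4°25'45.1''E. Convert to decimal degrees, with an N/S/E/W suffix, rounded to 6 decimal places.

Latitude: 72° + 25/60 + 52.6/3600 = 72 + 0.416667 + 0.014611 = 72.4312778
Longitude: 4° + 25/60 + 45.1/3600 = 4 + 0.416667 + 0.012528 = 4.4291944

72.431278° N, 4.429194° E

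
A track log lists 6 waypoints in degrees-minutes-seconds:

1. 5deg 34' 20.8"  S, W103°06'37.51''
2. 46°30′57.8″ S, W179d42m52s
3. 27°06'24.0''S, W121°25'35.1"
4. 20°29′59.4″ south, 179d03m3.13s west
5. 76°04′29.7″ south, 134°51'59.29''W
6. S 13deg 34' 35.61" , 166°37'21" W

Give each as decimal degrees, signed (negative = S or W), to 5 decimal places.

Point 1:
  φ: 5° + 34/60 + 20.8/3600 = 5 + 0.566667 + 0.005778 = 5.572444
  S → negative
  Longitude: 103 + 6/60 + 37.51/3600 = 103.110419
  W ⇒ negate
Point 2:
  Lat: 46° + 30/60 + 57.8/3600 = 46 + 0.500000 + 0.016056 = 46.516056
  S ⇒ negate
  Longitude: 42′ + 52″ = 42.86667′; 179 + 42.86667/60 = 179.714444
  W → negative
Point 3:
  Latitude: 27 + 6/60 + 24/3600 = 27.106667
  hemisphere S, so the sign is −
  Longitude: 25′ + 35.1″ = 25.58500′; 121 + 25.58500/60 = 121.426417
  hemisphere W, so the sign is −
Point 4:
  φ: 29′ + 59.4″ = 29.99000′; 20 + 29.99000/60 = 20.499833
  S ⇒ negate
  Longitude: 3′ + 3.13″ = 3.05217′; 179 + 3.05217/60 = 179.050869
  W ⇒ negate
Point 5:
  Lat: 76 + 4/60 + 29.7/3600 = 76.074917
  S ⇒ negate
  Lon: 51′ + 59.29″ = 51.98817′; 134 + 51.98817/60 = 134.866469
  W → negative
Point 6:
  Latitude: 34′ + 35.61″ = 34.59350′; 13 + 34.59350/60 = 13.576558
  S → negative
  λ: 166 + 37/60 + 21/3600 = 166.622500
  W ⇒ negate

1. -5.57244, -103.11042
2. -46.51606, -179.71444
3. -27.10667, -121.42642
4. -20.49983, -179.05087
5. -76.07492, -134.86647
6. -13.57656, -166.62250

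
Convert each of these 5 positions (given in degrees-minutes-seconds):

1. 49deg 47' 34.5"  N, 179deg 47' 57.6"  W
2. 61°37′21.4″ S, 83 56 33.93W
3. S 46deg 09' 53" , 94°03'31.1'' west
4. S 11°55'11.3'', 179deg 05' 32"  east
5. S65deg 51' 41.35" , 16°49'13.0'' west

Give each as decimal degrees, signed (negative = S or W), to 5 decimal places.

Point 1:
  φ: 47′ + 34.5″ = 47.57500′; 49 + 47.57500/60 = 49.792917
  N ⇒ keep positive
  Longitude: 179° + 47/60 + 57.6/3600 = 179 + 0.783333 + 0.016000 = 179.799333
  W ⇒ negate
Point 2:
  φ: 61 + 37/60 + 21.4/3600 = 61.622611
  hemisphere S, so the sign is −
  Longitude: 83 + 56/60 + 33.93/3600 = 83.942758
  W ⇒ negate
Point 3:
  Lat: 46° + 9/60 + 53/3600 = 46 + 0.150000 + 0.014722 = 46.164722
  hemisphere S, so the sign is −
  λ: 94 + 3/60 + 31.1/3600 = 94.058639
  W ⇒ negate
Point 4:
  Lat: 11 + 55/60 + 11.3/3600 = 11.919806
  S ⇒ negate
  Lon: 179° + 5/60 + 32/3600 = 179 + 0.083333 + 0.008889 = 179.092222
  E ⇒ keep positive
Point 5:
  φ: 51′ + 41.35″ = 51.68917′; 65 + 51.68917/60 = 65.861486
  S ⇒ negate
  λ: 49′ + 13″ = 49.21667′; 16 + 49.21667/60 = 16.820278
  W → negative

1. 49.79292, -179.79933
2. -61.62261, -83.94276
3. -46.16472, -94.05864
4. -11.91981, 179.09222
5. -65.86149, -16.82028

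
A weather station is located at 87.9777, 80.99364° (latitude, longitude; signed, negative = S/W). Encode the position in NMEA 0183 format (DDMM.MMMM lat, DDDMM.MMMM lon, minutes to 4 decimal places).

8758.6620,N / 08059.6184,E

Lat: fractional part 0.977700 → 58.662000 minutes
λ: 80° + 0.993640 × 60 = 80° 59.618400′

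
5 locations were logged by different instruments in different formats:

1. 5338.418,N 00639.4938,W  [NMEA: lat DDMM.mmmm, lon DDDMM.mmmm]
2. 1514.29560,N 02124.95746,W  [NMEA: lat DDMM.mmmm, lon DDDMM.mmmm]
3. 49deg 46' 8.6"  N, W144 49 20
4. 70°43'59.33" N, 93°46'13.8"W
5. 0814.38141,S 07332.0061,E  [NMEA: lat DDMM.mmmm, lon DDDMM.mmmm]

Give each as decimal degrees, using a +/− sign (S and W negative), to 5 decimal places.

Point 1:
  Latitude: split at 2 digits → 53° and 38.418′; 53 + 38.418/60 = 53.640300
  N ⇒ keep positive
  Longitude: split at 3 digits → 006° and 39.4938′; 6 + 39.4938/60 = 6.658230
  W → negative
Point 2:
  Latitude: split at 2 digits → 15° and 14.2956′; 15 + 14.2956/60 = 15.238260
  N → positive
  Lon: split at 3 digits → 021° and 24.95746′; 21 + 24.95746/60 = 21.415958
  W → negative
Point 3:
  Latitude: 49° + 46/60 + 8.6/3600 = 49 + 0.766667 + 0.002389 = 49.769056
  N ⇒ keep positive
  Lon: 144° + 49/60 + 20/3600 = 144 + 0.816667 + 0.005556 = 144.822222
  hemisphere W, so the sign is −
Point 4:
  Latitude: 70 + 43/60 + 59.33/3600 = 70.733147
  N ⇒ keep positive
  λ: 93° + 46/60 + 13.8/3600 = 93 + 0.766667 + 0.003833 = 93.770500
  hemisphere W, so the sign is −
Point 5:
  φ: degrees = first 2 digits = 8, minutes = 14.38141; 8 + 14.38141/60 = 8.239690
  S → negative
  λ: split at 3 digits → 073° and 32.0061′; 73 + 32.0061/60 = 73.533435
  E → positive

1. 53.64030, -6.65823
2. 15.23826, -21.41596
3. 49.76906, -144.82222
4. 70.73315, -93.77050
5. -8.23969, 73.53344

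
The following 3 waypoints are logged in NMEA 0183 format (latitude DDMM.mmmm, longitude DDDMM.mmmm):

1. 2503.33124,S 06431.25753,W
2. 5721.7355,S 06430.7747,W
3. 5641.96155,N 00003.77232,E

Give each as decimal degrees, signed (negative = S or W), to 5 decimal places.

Point 1:
  φ: degrees = first 2 digits = 25, minutes = 3.33124; 25 + 3.33124/60 = 25.055521
  hemisphere S, so the sign is −
  λ: degrees = first 3 digits = 64, minutes = 31.25753; 64 + 31.25753/60 = 64.520959
  W → negative
Point 2:
  Lat: split at 2 digits → 57° and 21.7355′; 57 + 21.7355/60 = 57.362258
  hemisphere S, so the sign is −
  Lon: degrees = first 3 digits = 64, minutes = 30.7747; 64 + 30.7747/60 = 64.512912
  W → negative
Point 3:
  φ: split at 2 digits → 56° and 41.96155′; 56 + 41.96155/60 = 56.699359
  N ⇒ keep positive
  λ: split at 3 digits → 000° and 3.77232′; 0 + 3.77232/60 = 0.062872
  E ⇒ keep positive

1. -25.05552, -64.52096
2. -57.36226, -64.51291
3. 56.69936, 0.06287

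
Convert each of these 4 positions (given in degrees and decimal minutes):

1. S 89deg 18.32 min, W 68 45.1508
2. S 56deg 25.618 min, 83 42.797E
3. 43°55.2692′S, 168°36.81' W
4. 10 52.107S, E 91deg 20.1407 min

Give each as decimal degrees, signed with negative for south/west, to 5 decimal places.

Point 1:
  φ: 18.32′ = 0.305333°; total 89.305333
  S → negative
  Longitude: 45.1508′ = 0.752513°; total 68.752513
  W → negative
Point 2:
  Lat: 56 + 25.618/60 = 56.426967
  S ⇒ negate
  λ: 83 + 42.797/60 = 83.713283
  E → positive
Point 3:
  φ: 43 + 55.2692/60 = 43.921153
  hemisphere S, so the sign is −
  Lon: 36.81′ = 0.613500°; total 168.613500
  hemisphere W, so the sign is −
Point 4:
  Lat: 52.107′ = 0.868450°; total 10.868450
  hemisphere S, so the sign is −
  Lon: 91 + 20.1407/60 = 91.335678
  E → positive

1. -89.30533, -68.75251
2. -56.42697, 83.71328
3. -43.92115, -168.61350
4. -10.86845, 91.33568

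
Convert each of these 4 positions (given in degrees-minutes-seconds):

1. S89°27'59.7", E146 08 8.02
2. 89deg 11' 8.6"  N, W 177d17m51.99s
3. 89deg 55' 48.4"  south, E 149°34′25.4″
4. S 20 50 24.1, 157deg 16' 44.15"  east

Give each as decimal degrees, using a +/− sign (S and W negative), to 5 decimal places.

1. -89.46658, 146.13556
2. 89.18572, -177.29778
3. -89.93011, 149.57372
4. -20.84003, 157.27893

Point 1:
  Latitude: 89 + 27/60 + 59.7/3600 = 89.466583
  S ⇒ negate
  Longitude: 8′ + 8.02″ = 8.13367′; 146 + 8.13367/60 = 146.135561
  E ⇒ keep positive
Point 2:
  φ: 89° + 11/60 + 8.6/3600 = 89 + 0.183333 + 0.002389 = 89.185722
  N ⇒ keep positive
  Lon: 177 + 17/60 + 51.99/3600 = 177.297775
  W → negative
Point 3:
  Latitude: 89 + 55/60 + 48.4/3600 = 89.930111
  hemisphere S, so the sign is −
  λ: 149 + 34/60 + 25.4/3600 = 149.573722
  E ⇒ keep positive
Point 4:
  Latitude: 20° + 50/60 + 24.1/3600 = 20 + 0.833333 + 0.006694 = 20.840028
  S ⇒ negate
  Lon: 157 + 16/60 + 44.15/3600 = 157.278931
  E → positive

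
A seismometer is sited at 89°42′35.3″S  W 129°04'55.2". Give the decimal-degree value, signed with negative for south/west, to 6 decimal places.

-89.709806, -129.082000

Latitude: 89 + 42/60 + 35.3/3600 = 89.7098056
hemisphere S, so the sign is −
Lon: 129° + 4/60 + 55.2/3600 = 129 + 0.066667 + 0.015333 = 129.0820000
W → negative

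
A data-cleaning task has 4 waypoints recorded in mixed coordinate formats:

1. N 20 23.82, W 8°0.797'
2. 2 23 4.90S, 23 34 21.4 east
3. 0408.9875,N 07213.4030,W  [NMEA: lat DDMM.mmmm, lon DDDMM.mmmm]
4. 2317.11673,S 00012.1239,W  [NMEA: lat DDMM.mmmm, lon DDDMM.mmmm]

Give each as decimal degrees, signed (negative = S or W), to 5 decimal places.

Point 1:
  φ: 20 + 23.82/60 = 20.397000
  N ⇒ keep positive
  λ: 8 + 0.797/60 = 8.013283
  W ⇒ negate
Point 2:
  φ: 2 + 23/60 + 4.9/3600 = 2.384694
  S ⇒ negate
  λ: 34′ + 21.4″ = 34.35667′; 23 + 34.35667/60 = 23.572611
  E ⇒ keep positive
Point 3:
  Lat: degrees = first 2 digits = 4, minutes = 8.9875; 4 + 8.9875/60 = 4.149792
  N → positive
  Longitude: degrees = first 3 digits = 72, minutes = 13.403; 72 + 13.403/60 = 72.223383
  W → negative
Point 4:
  φ: degrees = first 2 digits = 23, minutes = 17.11673; 23 + 17.11673/60 = 23.285279
  S ⇒ negate
  Lon: split at 3 digits → 000° and 12.1239′; 0 + 12.1239/60 = 0.202065
  W → negative

1. 20.39700, -8.01328
2. -2.38469, 23.57261
3. 4.14979, -72.22338
4. -23.28528, -0.20207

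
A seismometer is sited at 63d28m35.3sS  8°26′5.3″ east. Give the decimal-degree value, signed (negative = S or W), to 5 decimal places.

-63.47647, 8.43481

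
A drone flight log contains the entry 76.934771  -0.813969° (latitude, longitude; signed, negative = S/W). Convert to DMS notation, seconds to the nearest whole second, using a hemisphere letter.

76°56′5″ N, 0°48′50″ W

φ: 0.934771° → 56.08626′; 0.08626 × 60 = 5.18″
Longitude is negative → W; |value| = 0.813969
Longitude: 0.813969 × 60 = 48.83814′ → 48′, remainder × 60 = 50.29″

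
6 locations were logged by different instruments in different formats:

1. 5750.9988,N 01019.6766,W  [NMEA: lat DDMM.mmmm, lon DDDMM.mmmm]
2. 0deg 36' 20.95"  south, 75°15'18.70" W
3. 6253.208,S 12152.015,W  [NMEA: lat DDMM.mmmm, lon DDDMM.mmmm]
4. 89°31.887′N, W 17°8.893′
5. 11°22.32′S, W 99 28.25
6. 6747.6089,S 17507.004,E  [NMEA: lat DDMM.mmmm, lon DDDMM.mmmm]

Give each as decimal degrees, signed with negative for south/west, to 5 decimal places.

1. 57.84998, -10.32794
2. -0.60582, -75.25519
3. -62.88680, -121.86692
4. 89.53145, -17.14822
5. -11.37200, -99.47083
6. -67.79348, 175.11673

Point 1:
  Latitude: degrees = first 2 digits = 57, minutes = 50.9988; 57 + 50.9988/60 = 57.849980
  N → positive
  Lon: split at 3 digits → 010° and 19.6766′; 10 + 19.6766/60 = 10.327943
  W → negative
Point 2:
  Lat: 0° + 36/60 + 20.95/3600 = 0 + 0.600000 + 0.005819 = 0.605819
  hemisphere S, so the sign is −
  λ: 75 + 15/60 + 18.7/3600 = 75.255194
  hemisphere W, so the sign is −
Point 3:
  Lat: split at 2 digits → 62° and 53.208′; 62 + 53.208/60 = 62.886800
  hemisphere S, so the sign is −
  Lon: split at 3 digits → 121° and 52.015′; 121 + 52.015/60 = 121.866917
  W ⇒ negate
Point 4:
  Lat: 31.887′ = 0.531450°; total 89.531450
  N ⇒ keep positive
  λ: 8.893′ = 0.148217°; total 17.148217
  W → negative
Point 5:
  Latitude: 22.32′ = 0.372000°; total 11.372000
  S → negative
  Lon: 99 + 28.25/60 = 99.470833
  hemisphere W, so the sign is −
Point 6:
  φ: degrees = first 2 digits = 67, minutes = 47.6089; 67 + 47.6089/60 = 67.793482
  S → negative
  λ: degrees = first 3 digits = 175, minutes = 7.004; 175 + 7.004/60 = 175.116733
  E ⇒ keep positive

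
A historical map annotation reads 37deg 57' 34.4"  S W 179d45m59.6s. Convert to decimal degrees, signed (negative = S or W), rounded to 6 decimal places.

φ: 37 + 57/60 + 34.4/3600 = 37.9595556
S → negative
Lon: 45′ + 59.6″ = 45.99333′; 179 + 45.99333/60 = 179.7665556
W → negative

-37.959556, -179.766556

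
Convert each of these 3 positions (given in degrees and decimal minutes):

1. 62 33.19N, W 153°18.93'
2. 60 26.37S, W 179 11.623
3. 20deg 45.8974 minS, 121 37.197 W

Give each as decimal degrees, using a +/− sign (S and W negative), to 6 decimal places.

Point 1:
  Latitude: 62 + 33.19/60 = 62.5531667
  N → positive
  λ: 153 + 18.93/60 = 153.3155000
  W → negative
Point 2:
  φ: 26.37′ = 0.439500°; total 60.4395000
  S ⇒ negate
  λ: 11.623′ = 0.193717°; total 179.1937167
  W ⇒ negate
Point 3:
  Lat: 20 + 45.8974/60 = 20.7649567
  S → negative
  Longitude: 121 + 37.197/60 = 121.6199500
  W ⇒ negate

1. 62.553167, -153.315500
2. -60.439500, -179.193717
3. -20.764957, -121.619950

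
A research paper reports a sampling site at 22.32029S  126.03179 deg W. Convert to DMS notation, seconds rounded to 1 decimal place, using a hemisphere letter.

22°19′13.0″ S, 126°01′54.4″ W

Lat: 0.320290° → 19.21740′; 0.21740 × 60 = 13.044″
Longitude: 0.031790° → 1.90740′; 0.90740 × 60 = 54.444″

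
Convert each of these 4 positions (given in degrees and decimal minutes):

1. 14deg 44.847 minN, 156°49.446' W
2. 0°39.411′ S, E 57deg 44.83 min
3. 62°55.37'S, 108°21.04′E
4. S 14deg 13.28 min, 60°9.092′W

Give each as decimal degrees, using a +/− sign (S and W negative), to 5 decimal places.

1. 14.74745, -156.82410
2. -0.65685, 57.74717
3. -62.92283, 108.35067
4. -14.22133, -60.15153

Point 1:
  Latitude: 14 + 44.847/60 = 14.747450
  N → positive
  λ: 156 + 49.446/60 = 156.824100
  hemisphere W, so the sign is −
Point 2:
  φ: 39.411′ = 0.656850°; total 0.656850
  S ⇒ negate
  Lon: 44.83′ = 0.747167°; total 57.747167
  E ⇒ keep positive
Point 3:
  Latitude: 62 + 55.37/60 = 62.922833
  S ⇒ negate
  Lon: 108 + 21.04/60 = 108.350667
  E → positive
Point 4:
  φ: 14 + 13.28/60 = 14.221333
  S ⇒ negate
  Lon: 60 + 9.092/60 = 60.151533
  hemisphere W, so the sign is −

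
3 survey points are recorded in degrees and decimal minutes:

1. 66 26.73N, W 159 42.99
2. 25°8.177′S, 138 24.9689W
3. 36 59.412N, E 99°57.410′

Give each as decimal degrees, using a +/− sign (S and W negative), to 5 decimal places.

1. 66.44550, -159.71650
2. -25.13628, -138.41615
3. 36.99020, 99.95683

Point 1:
  φ: 26.73′ = 0.445500°; total 66.445500
  N ⇒ keep positive
  Lon: 42.99′ = 0.716500°; total 159.716500
  W → negative
Point 2:
  φ: 8.177′ = 0.136283°; total 25.136283
  hemisphere S, so the sign is −
  Lon: 24.9689′ = 0.416148°; total 138.416148
  hemisphere W, so the sign is −
Point 3:
  Lat: 59.412′ = 0.990200°; total 36.990200
  N ⇒ keep positive
  λ: 57.41′ = 0.956833°; total 99.956833
  E → positive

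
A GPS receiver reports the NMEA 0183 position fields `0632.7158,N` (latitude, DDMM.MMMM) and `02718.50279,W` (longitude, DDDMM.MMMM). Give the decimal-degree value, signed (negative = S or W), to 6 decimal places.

6.545263, -27.308380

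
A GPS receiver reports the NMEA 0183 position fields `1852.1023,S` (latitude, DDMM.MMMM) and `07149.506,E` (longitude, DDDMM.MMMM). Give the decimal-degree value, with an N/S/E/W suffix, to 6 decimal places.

18.868372° S, 71.825100° E

φ: split at 2 digits → 18° and 52.1023′; 18 + 52.1023/60 = 18.8683717
λ: split at 3 digits → 071° and 49.506′; 71 + 49.506/60 = 71.8251000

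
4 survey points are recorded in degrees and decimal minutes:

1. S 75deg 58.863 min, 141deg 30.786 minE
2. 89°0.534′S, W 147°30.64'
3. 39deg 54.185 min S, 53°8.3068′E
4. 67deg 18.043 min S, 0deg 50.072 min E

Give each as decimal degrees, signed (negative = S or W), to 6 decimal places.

1. -75.981050, 141.513100
2. -89.008900, -147.510667
3. -39.903083, 53.138447
4. -67.300717, 0.834533

Point 1:
  Lat: 75 + 58.863/60 = 75.9810500
  S → negative
  Longitude: 30.786′ = 0.513100°; total 141.5131000
  E → positive
Point 2:
  Latitude: 89 + 0.534/60 = 89.0089000
  S → negative
  Longitude: 30.64′ = 0.510667°; total 147.5106667
  hemisphere W, so the sign is −
Point 3:
  Latitude: 39 + 54.185/60 = 39.9030833
  S → negative
  Longitude: 53 + 8.3068/60 = 53.1384467
  E → positive
Point 4:
  φ: 18.043′ = 0.300717°; total 67.3007167
  hemisphere S, so the sign is −
  λ: 50.072′ = 0.834533°; total 0.8345333
  E → positive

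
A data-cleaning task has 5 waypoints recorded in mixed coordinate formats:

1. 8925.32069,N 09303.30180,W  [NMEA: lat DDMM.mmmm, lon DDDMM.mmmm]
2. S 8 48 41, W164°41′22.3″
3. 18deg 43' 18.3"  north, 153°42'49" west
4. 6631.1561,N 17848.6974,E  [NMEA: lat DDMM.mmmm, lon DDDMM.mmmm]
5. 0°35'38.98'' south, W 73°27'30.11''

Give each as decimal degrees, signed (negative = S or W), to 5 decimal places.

Point 1:
  Lat: split at 2 digits → 89° and 25.32069′; 89 + 25.32069/60 = 89.422012
  N → positive
  λ: split at 3 digits → 093° and 3.3018′; 93 + 3.3018/60 = 93.055030
  W → negative
Point 2:
  φ: 8° + 48/60 + 41/3600 = 8 + 0.800000 + 0.011389 = 8.811389
  hemisphere S, so the sign is −
  Longitude: 41′ + 22.3″ = 41.37167′; 164 + 41.37167/60 = 164.689528
  W → negative
Point 3:
  Latitude: 43′ + 18.3″ = 43.30500′; 18 + 43.30500/60 = 18.721750
  N → positive
  λ: 153° + 42/60 + 49/3600 = 153 + 0.700000 + 0.013611 = 153.713611
  W → negative
Point 4:
  Latitude: split at 2 digits → 66° and 31.1561′; 66 + 31.1561/60 = 66.519268
  N → positive
  Longitude: degrees = first 3 digits = 178, minutes = 48.6974; 178 + 48.6974/60 = 178.811623
  E ⇒ keep positive
Point 5:
  Latitude: 0° + 35/60 + 38.98/3600 = 0 + 0.583333 + 0.010828 = 0.594161
  S ⇒ negate
  λ: 73° + 27/60 + 30.11/3600 = 73 + 0.450000 + 0.008364 = 73.458364
  W → negative

1. 89.42201, -93.05503
2. -8.81139, -164.68953
3. 18.72175, -153.71361
4. 66.51927, 178.81162
5. -0.59416, -73.45836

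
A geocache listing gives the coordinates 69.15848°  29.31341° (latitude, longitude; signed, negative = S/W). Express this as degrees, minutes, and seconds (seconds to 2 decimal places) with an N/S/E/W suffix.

69°09′30.53″ N, 29°18′48.28″ E

Latitude: 0.158480 × 60 = 9.50880′ → 9′, remainder × 60 = 30.5280″
λ: 0.313410° → 18.80460′; 0.80460 × 60 = 48.2760″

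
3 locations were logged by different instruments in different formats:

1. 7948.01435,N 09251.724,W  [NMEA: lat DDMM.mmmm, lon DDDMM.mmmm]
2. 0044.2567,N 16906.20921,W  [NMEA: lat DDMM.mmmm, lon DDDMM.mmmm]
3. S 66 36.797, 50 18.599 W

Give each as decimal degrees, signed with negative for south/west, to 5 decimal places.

1. 79.80024, -92.86207
2. 0.73761, -169.10349
3. -66.61328, -50.30998

Point 1:
  Lat: split at 2 digits → 79° and 48.01435′; 79 + 48.01435/60 = 79.800239
  N → positive
  λ: degrees = first 3 digits = 92, minutes = 51.724; 92 + 51.724/60 = 92.862067
  W ⇒ negate
Point 2:
  φ: split at 2 digits → 00° and 44.2567′; 0 + 44.2567/60 = 0.737612
  N → positive
  Lon: split at 3 digits → 169° and 6.20921′; 169 + 6.20921/60 = 169.103487
  W → negative
Point 3:
  φ: 36.797′ = 0.613283°; total 66.613283
  S → negative
  λ: 50 + 18.599/60 = 50.309983
  W ⇒ negate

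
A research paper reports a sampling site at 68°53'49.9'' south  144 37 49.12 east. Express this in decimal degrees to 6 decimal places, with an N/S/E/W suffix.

68.897194° S, 144.630311° E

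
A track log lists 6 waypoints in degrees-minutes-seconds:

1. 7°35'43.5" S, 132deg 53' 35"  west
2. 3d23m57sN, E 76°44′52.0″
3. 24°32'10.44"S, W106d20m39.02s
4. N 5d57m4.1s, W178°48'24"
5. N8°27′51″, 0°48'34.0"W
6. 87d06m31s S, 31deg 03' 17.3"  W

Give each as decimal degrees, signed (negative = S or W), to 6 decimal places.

Point 1:
  Lat: 35′ + 43.5″ = 35.72500′; 7 + 35.72500/60 = 7.5954167
  hemisphere S, so the sign is −
  λ: 132 + 53/60 + 35/3600 = 132.8930556
  W → negative
Point 2:
  Latitude: 3 + 23/60 + 57/3600 = 3.3991667
  N → positive
  λ: 76 + 44/60 + 52/3600 = 76.7477778
  E → positive
Point 3:
  Lat: 24° + 32/60 + 10.44/3600 = 24 + 0.533333 + 0.002900 = 24.5362333
  S → negative
  Longitude: 20′ + 39.02″ = 20.65033′; 106 + 20.65033/60 = 106.3441722
  W ⇒ negate
Point 4:
  φ: 57′ + 4.1″ = 57.06833′; 5 + 57.06833/60 = 5.9511389
  N → positive
  λ: 178 + 48/60 + 24/3600 = 178.8066667
  W → negative
Point 5:
  φ: 27′ + 51″ = 27.85000′; 8 + 27.85000/60 = 8.4641667
  N → positive
  λ: 48′ + 34″ = 48.56667′; 0 + 48.56667/60 = 0.8094444
  hemisphere W, so the sign is −
Point 6:
  Lat: 6′ + 31″ = 6.51667′; 87 + 6.51667/60 = 87.1086111
  hemisphere S, so the sign is −
  λ: 31 + 3/60 + 17.3/3600 = 31.0548056
  W ⇒ negate

1. -7.595417, -132.893056
2. 3.399167, 76.747778
3. -24.536233, -106.344172
4. 5.951139, -178.806667
5. 8.464167, -0.809444
6. -87.108611, -31.054806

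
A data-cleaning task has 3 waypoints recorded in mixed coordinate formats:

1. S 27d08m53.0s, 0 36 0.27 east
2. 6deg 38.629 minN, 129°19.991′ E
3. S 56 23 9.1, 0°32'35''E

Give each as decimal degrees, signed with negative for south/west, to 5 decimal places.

Point 1:
  φ: 8′ + 53″ = 8.88333′; 27 + 8.88333/60 = 27.148056
  hemisphere S, so the sign is −
  λ: 36′ + 0.27″ = 36.00450′; 0 + 36.00450/60 = 0.600075
  E ⇒ keep positive
Point 2:
  Lat: 6 + 38.629/60 = 6.643817
  N → positive
  Longitude: 129 + 19.991/60 = 129.333183
  E → positive
Point 3:
  Lat: 56° + 23/60 + 9.1/3600 = 56 + 0.383333 + 0.002528 = 56.385861
  hemisphere S, so the sign is −
  Longitude: 0 + 32/60 + 35/3600 = 0.543056
  E → positive

1. -27.14806, 0.60008
2. 6.64382, 129.33318
3. -56.38586, 0.54306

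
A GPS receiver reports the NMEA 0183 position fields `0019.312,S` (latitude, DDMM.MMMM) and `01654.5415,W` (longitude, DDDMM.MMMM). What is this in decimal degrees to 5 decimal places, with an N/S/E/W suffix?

Latitude: split at 2 digits → 00° and 19.312′; 0 + 19.312/60 = 0.321867
Lon: degrees = first 3 digits = 16, minutes = 54.5415; 16 + 54.5415/60 = 16.909025

0.32187° S, 16.90903° W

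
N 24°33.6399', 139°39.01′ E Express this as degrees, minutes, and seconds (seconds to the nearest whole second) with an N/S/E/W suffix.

24°33′38″ N, 139°39′1″ E

Lat: 33.63990′ → 33′ and 0.63990 × 60 = 38.39″
Longitude: fractional minutes 0.01000 × 60 = 0.60″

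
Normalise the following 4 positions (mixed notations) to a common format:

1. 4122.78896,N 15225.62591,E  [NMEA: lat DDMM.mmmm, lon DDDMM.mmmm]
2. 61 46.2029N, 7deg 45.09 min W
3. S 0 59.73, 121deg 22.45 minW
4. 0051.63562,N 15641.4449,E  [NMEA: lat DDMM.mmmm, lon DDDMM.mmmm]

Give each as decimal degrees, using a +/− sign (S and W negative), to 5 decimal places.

1. 41.37982, 152.42710
2. 61.77005, -7.75150
3. -0.99550, -121.37417
4. 0.86059, 156.69075

Point 1:
  Lat: split at 2 digits → 41° and 22.78896′; 41 + 22.78896/60 = 41.379816
  N ⇒ keep positive
  Longitude: degrees = first 3 digits = 152, minutes = 25.62591; 152 + 25.62591/60 = 152.427099
  E → positive
Point 2:
  Lat: 46.2029′ = 0.770048°; total 61.770048
  N ⇒ keep positive
  λ: 7 + 45.09/60 = 7.751500
  hemisphere W, so the sign is −
Point 3:
  Latitude: 59.73′ = 0.995500°; total 0.995500
  S ⇒ negate
  λ: 22.45′ = 0.374167°; total 121.374167
  W → negative
Point 4:
  Lat: split at 2 digits → 00° and 51.63562′; 0 + 51.63562/60 = 0.860594
  N ⇒ keep positive
  Longitude: split at 3 digits → 156° and 41.4449′; 156 + 41.4449/60 = 156.690748
  E ⇒ keep positive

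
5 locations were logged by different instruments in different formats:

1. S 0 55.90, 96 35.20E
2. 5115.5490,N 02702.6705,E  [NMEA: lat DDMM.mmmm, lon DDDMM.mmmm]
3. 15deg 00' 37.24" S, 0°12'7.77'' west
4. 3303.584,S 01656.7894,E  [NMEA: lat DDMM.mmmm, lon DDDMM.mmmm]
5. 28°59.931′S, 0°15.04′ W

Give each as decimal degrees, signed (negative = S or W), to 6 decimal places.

1. -0.931667, 96.586667
2. 51.259150, 27.044508
3. -15.010344, -0.202158
4. -33.059733, 16.946490
5. -28.998850, -0.250667

Point 1:
  Lat: 0 + 55.9/60 = 0.9316667
  S → negative
  λ: 35.2′ = 0.586667°; total 96.5866667
  E ⇒ keep positive
Point 2:
  Lat: degrees = first 2 digits = 51, minutes = 15.549; 51 + 15.549/60 = 51.2591500
  N → positive
  λ: degrees = first 3 digits = 27, minutes = 2.6705; 27 + 2.6705/60 = 27.0445083
  E ⇒ keep positive
Point 3:
  φ: 15° + 0/60 + 37.24/3600 = 15 + 0.000000 + 0.010344 = 15.0103444
  hemisphere S, so the sign is −
  Lon: 0 + 12/60 + 7.77/3600 = 0.2021583
  W → negative
Point 4:
  φ: degrees = first 2 digits = 33, minutes = 3.584; 33 + 3.584/60 = 33.0597333
  hemisphere S, so the sign is −
  Lon: degrees = first 3 digits = 16, minutes = 56.7894; 16 + 56.7894/60 = 16.9464900
  E → positive
Point 5:
  φ: 59.931′ = 0.998850°; total 28.9988500
  S → negative
  Lon: 15.04′ = 0.250667°; total 0.2506667
  hemisphere W, so the sign is −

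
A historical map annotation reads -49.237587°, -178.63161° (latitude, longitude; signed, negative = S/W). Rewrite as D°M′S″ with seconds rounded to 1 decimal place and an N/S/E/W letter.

49°14′15.3″ S, 178°37′53.8″ W

Latitude is negative → S; |value| = 49.237587
φ: 0.237587° → 14.25522′; 0.25522 × 60 = 15.313″
Longitude is negative → W; |value| = 178.631610
λ: 0.631610 × 60 = 37.89660′ → 37′, remainder × 60 = 53.796″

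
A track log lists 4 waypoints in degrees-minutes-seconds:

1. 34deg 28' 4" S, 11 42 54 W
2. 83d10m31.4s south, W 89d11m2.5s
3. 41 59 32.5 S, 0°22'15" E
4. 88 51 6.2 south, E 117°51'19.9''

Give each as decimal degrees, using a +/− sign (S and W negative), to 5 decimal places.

Point 1:
  φ: 34 + 28/60 + 4/3600 = 34.467778
  hemisphere S, so the sign is −
  λ: 11° + 42/60 + 54/3600 = 11 + 0.700000 + 0.015000 = 11.715000
  W ⇒ negate
Point 2:
  Lat: 83 + 10/60 + 31.4/3600 = 83.175389
  S → negative
  Lon: 89 + 11/60 + 2.5/3600 = 89.184028
  W ⇒ negate
Point 3:
  Latitude: 41 + 59/60 + 32.5/3600 = 41.992361
  S → negative
  λ: 0 + 22/60 + 15/3600 = 0.370833
  E → positive
Point 4:
  Lat: 88 + 51/60 + 6.2/3600 = 88.851722
  S ⇒ negate
  Longitude: 117 + 51/60 + 19.9/3600 = 117.855528
  E → positive

1. -34.46778, -11.71500
2. -83.17539, -89.18403
3. -41.99236, 0.37083
4. -88.85172, 117.85553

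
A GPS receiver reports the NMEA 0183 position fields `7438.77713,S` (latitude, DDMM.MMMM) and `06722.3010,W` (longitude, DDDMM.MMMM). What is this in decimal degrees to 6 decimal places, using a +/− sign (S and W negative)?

Latitude: split at 2 digits → 74° and 38.77713′; 74 + 38.77713/60 = 74.6462855
S → negative
Longitude: split at 3 digits → 067° and 22.301′; 67 + 22.301/60 = 67.3716833
hemisphere W, so the sign is −

-74.646286, -67.371683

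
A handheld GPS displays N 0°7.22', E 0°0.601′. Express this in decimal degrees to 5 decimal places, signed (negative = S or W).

φ: 7.22′ = 0.120333°; total 0.120333
N → positive
Longitude: 0.601′ = 0.010017°; total 0.010017
E ⇒ keep positive

0.12033, 0.01002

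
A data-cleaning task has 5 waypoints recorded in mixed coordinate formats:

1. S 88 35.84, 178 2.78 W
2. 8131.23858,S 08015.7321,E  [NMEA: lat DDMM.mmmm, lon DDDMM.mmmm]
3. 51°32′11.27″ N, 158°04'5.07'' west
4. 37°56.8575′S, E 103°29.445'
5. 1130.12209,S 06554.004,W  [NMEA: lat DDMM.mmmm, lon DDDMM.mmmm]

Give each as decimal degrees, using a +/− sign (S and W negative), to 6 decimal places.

Point 1:
  Latitude: 35.84′ = 0.597333°; total 88.5973333
  S → negative
  λ: 2.78′ = 0.046333°; total 178.0463333
  W → negative
Point 2:
  Latitude: split at 2 digits → 81° and 31.23858′; 81 + 31.23858/60 = 81.5206430
  S ⇒ negate
  Longitude: split at 3 digits → 080° and 15.7321′; 80 + 15.7321/60 = 80.2622017
  E ⇒ keep positive
Point 3:
  Lat: 32′ + 11.27″ = 32.18783′; 51 + 32.18783/60 = 51.5364639
  N → positive
  λ: 158° + 4/60 + 5.07/3600 = 158 + 0.066667 + 0.001408 = 158.0680750
  hemisphere W, so the sign is −
Point 4:
  φ: 56.8575′ = 0.947625°; total 37.9476250
  S ⇒ negate
  Longitude: 103 + 29.445/60 = 103.4907500
  E → positive
Point 5:
  φ: degrees = first 2 digits = 11, minutes = 30.12209; 11 + 30.12209/60 = 11.5020348
  hemisphere S, so the sign is −
  Lon: degrees = first 3 digits = 65, minutes = 54.004; 65 + 54.004/60 = 65.9000667
  W → negative

1. -88.597333, -178.046333
2. -81.520643, 80.262202
3. 51.536464, -158.068075
4. -37.947625, 103.490750
5. -11.502035, -65.900067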